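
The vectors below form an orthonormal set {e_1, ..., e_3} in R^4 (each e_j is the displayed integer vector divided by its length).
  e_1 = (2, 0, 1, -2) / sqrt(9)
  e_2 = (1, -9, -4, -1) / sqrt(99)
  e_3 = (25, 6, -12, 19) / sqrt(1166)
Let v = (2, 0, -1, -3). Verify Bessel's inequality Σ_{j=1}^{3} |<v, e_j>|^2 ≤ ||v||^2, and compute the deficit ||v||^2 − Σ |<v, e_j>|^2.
Σ |<v, e_j>|^2 = 1043/106; ||v||^2 = 14; deficit = 441/106

Write each e_j = u_j / sqrt(<u_j, u_j>) where u_j is the displayed integer vector. Then <v, e_j> = <v, u_j> / sqrt(<u_j, u_j>), so |<v, e_j>|^2 = <v, u_j>^2 / <u_j, u_j>.
Coefficients: <v, e_1> = 9/sqrt(9), <v, e_2> = 9/sqrt(99), <v, e_3> = 5/sqrt(1166).
Square and sum: Σ |<v, e_j>|^2 = 1043/106.
Compute ||v||^2 = v·v = 14.
Deficit = 14 − 1043/106 = 441/106 ≥ 0, confirming Bessel's inequality. (The deficit equals ||v − Σ <v,e_j> e_j||^2, the squared distance from v to span{e_j}.)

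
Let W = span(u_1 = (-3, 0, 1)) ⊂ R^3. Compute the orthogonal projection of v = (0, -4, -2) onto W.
proj_W(v) = (3/5, 0, -1/5)

Set up U = [u_1 | ... | u_1] ∈ R^(3×1). The projector onto W = col(U) is P = U (U^T U)^(-1) U^T.
Compute U^T U =
  [10],
and U^T v = (-2).
Solve U^T U · c = U^T v for the coefficients: c = (-1/5). The projection is proj_W(v) = U c.
Check: (v - proj_W(v)) · u_1 = 0  (should be 0).
Result: proj_W(v) = (3/5, 0, -1/5).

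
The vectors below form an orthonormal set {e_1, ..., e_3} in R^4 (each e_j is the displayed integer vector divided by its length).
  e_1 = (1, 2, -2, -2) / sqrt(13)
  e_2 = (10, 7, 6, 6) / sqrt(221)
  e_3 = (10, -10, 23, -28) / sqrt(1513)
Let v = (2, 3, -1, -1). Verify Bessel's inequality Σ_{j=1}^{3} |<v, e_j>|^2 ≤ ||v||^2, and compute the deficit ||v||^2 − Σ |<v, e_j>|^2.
Σ |<v, e_j>|^2 = 1326/89; ||v||^2 = 15; deficit = 9/89

Write each e_j = u_j / sqrt(<u_j, u_j>) where u_j is the displayed integer vector. Then <v, e_j> = <v, u_j> / sqrt(<u_j, u_j>), so |<v, e_j>|^2 = <v, u_j>^2 / <u_j, u_j>.
Coefficients: <v, e_1> = 12/sqrt(13), <v, e_2> = 29/sqrt(221), <v, e_3> = -5/sqrt(1513).
Square and sum: Σ |<v, e_j>|^2 = 1326/89.
Compute ||v||^2 = v·v = 15.
Deficit = 15 − 1326/89 = 9/89 ≥ 0, confirming Bessel's inequality. (The deficit equals ||v − Σ <v,e_j> e_j||^2, the squared distance from v to span{e_j}.)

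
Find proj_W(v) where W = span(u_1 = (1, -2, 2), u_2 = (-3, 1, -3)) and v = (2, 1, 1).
proj_W(v) = (2, 1, 1)

Set up U = [u_1 | ... | u_2] ∈ R^(3×2). The projector onto W = col(U) is P = U (U^T U)^(-1) U^T.
Compute U^T U =
  [9, -11]
  [-11, 19],
and U^T v = (2, -8).
Solve U^T U · c = U^T v for the coefficients: c = (-1, -1). The projection is proj_W(v) = U c.
Check: (v - proj_W(v)) · u_1 = 0  (should be 0).
Check: (v - proj_W(v)) · u_2 = 0  (should be 0).
Result: proj_W(v) = (2, 1, 1).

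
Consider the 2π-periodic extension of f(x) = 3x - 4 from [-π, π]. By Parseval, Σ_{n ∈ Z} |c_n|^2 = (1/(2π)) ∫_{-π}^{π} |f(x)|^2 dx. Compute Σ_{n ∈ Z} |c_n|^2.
Σ |c_n|^2 = 3π^2 + 16

Expand and integrate term by term over [-π, π]:
  ∫ (3x)^2 dx = 9·(2π^3/3); ∫ 2·3·(-4)·x dx = 0 (odd integrand); ∫ (-4)^2 dx = 16·2π.
So (1/(2π)) ∫_{-π}^{π} (3x - 4)^2 dx = 9π^2/3 + 16 = 3π^2 + 16.
Parseval ⇒ Σ |c_n|^2 = 3π^2 + 16.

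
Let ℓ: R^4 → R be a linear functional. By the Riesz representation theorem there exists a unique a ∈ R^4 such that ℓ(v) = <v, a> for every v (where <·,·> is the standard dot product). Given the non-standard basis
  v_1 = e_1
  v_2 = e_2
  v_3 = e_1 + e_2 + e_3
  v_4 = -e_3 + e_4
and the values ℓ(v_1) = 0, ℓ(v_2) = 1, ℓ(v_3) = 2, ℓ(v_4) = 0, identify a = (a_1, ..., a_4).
a = (0, 1, 1, 1)

Write a = (a_1, ..., a_4) in the standard basis. For each basis vector v_i, ℓ(v_i) = <v_i, a> is a linear equation in the a_j's. Collect the n equations into a matrix system V a = ℓ, where row i of V is v_i (expressed in the standard basis). Since V is invertible (lower-triangular with 1s on the diagonal, up to permutation), solve by back-substitution:
  V =
[[1, 0, 0, 0],
 [0, 1, 0, 0],
 [1, 1, 1, 0],
 [0, 0, -1, 1]]
  V a = (0, 1, 2, 0)
Solving gives a = (0, 1, 1, 1).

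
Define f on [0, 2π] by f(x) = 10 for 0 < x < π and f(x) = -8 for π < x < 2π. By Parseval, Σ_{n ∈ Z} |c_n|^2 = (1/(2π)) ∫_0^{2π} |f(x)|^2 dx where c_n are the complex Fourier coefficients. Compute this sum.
Σ |c_n|^2 = 82

Parseval equates the L^2 energy of f (normalised by 1/(2π)) with the ℓ^2 sum of its Fourier coefficients: (1/(2π)) ∫_0^{2π} |f|^2 = Σ |c_n|^2.
Compute the left side: (1/(2π)) [∫_0^π 10^2 dx + ∫_π^{2π} (-8)^2 dx] = (1/(2π)) · (100π + 64π) = (100 + 64)/2 = 82.
So Σ_{n ∈ Z} |c_n|^2 = 82.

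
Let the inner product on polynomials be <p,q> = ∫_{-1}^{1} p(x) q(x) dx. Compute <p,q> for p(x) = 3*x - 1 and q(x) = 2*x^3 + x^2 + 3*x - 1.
<p,q> = 146/15

Expand the product: p(x)·q(x) = 6*x^4 + x^3 + 8*x^2 - 6*x + 1.
∫_{-1}^{1} of each monomial x^k gives [2/(k+1) if k even, 0 if k odd]. Integrating term-by-term (or equivalently evaluating the antiderivative F(x) = 6*x^5/5 + x^4/4 + 8*x^3/3 - 3*x^2 + x at the endpoints):
  F(1) − F(−1) = 127/60 − (-457/60) = 146/15.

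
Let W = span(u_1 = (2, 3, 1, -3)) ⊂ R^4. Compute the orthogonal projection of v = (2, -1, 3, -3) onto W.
proj_W(v) = (26/23, 39/23, 13/23, -39/23)

Set up U = [u_1 | ... | u_1] ∈ R^(4×1). The projector onto W = col(U) is P = U (U^T U)^(-1) U^T.
Compute U^T U =
  [23],
and U^T v = (13).
Solve U^T U · c = U^T v for the coefficients: c = (13/23). The projection is proj_W(v) = U c.
Check: (v - proj_W(v)) · u_1 = 0  (should be 0).
Result: proj_W(v) = (26/23, 39/23, 13/23, -39/23).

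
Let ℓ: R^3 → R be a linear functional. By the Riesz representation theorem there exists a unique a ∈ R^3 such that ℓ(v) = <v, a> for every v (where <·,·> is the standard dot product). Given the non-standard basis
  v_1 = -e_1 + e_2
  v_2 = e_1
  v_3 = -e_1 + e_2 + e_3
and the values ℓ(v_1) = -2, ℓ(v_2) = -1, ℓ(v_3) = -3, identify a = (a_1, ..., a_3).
a = (-1, -3, -1)

Write a = (a_1, ..., a_3) in the standard basis. For each basis vector v_i, ℓ(v_i) = <v_i, a> is a linear equation in the a_j's. Collect the n equations into a matrix system V a = ℓ, where row i of V is v_i (expressed in the standard basis). Since V is invertible (lower-triangular with 1s on the diagonal, up to permutation), solve by back-substitution:
  V =
[[-1, 1, 0],
 [1, 0, 0],
 [-1, 1, 1]]
  V a = (-2, -1, -3)
Solving gives a = (-1, -3, -1).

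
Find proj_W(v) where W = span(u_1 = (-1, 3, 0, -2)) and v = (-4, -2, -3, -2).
proj_W(v) = (-1/7, 3/7, 0, -2/7)

Set up U = [u_1 | ... | u_1] ∈ R^(4×1). The projector onto W = col(U) is P = U (U^T U)^(-1) U^T.
Compute U^T U =
  [14],
and U^T v = (2).
Solve U^T U · c = U^T v for the coefficients: c = (1/7). The projection is proj_W(v) = U c.
Check: (v - proj_W(v)) · u_1 = 0  (should be 0).
Result: proj_W(v) = (-1/7, 3/7, 0, -2/7).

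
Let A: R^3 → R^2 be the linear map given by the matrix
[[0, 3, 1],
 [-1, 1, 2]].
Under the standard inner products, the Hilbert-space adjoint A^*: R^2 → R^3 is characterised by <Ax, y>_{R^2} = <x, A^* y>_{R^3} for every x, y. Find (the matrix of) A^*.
A^* = A^T =
[[0, -1],
 [3, 1],
 [1, 2]]

For real matrices with standard dot products, the defining identity <Ax, y> = <x, A^* y> gives (Ax)^T y = x^T (A^*) y, i.e. x^T A^T y = x^T (A^*) y. Since this holds for all x, y, we must have A^* = A^T. Therefore
A^* =
[[0, -1],
 [3, 1],
 [1, 2]].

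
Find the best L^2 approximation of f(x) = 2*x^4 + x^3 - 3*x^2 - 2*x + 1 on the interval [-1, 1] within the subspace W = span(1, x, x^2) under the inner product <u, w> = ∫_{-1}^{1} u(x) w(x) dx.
g(x) = -9*x^2/7 - 7*x/5 + 29/35

The best approximation g ∈ W is the orthogonal projection of f onto W. Writing g = a_0 + a_1 x + a_2 x^2, the coefficients solve the normal equations G · a = b where
  G_{ij} = <φ_i, φ_j> and b_i = <f, φ_i>, with φ_0 = 1, φ_1 = x, φ_2 = x^2.
G =
  [2, 0, 2/3]
  [0, 2/3, 0]
  [2/3, 0, 2/5],
b = (4/5, -14/15, 4/105).
Solving gives a_0 = 29/35, a_1 = -7/5, a_2 = -9/7, so
  g(x) = -9*x^2/7 - 7*x/5 + 29/35.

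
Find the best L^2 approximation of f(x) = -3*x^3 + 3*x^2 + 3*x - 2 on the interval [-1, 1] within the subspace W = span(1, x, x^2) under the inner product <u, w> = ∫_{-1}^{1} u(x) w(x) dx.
g(x) = 3*x^2 + 6*x/5 - 2

The best approximation g ∈ W is the orthogonal projection of f onto W. Writing g = a_0 + a_1 x + a_2 x^2, the coefficients solve the normal equations G · a = b where
  G_{ij} = <φ_i, φ_j> and b_i = <f, φ_i>, with φ_0 = 1, φ_1 = x, φ_2 = x^2.
G =
  [2, 0, 2/3]
  [0, 2/3, 0]
  [2/3, 0, 2/5],
b = (-2, 4/5, -2/15).
Solving gives a_0 = -2, a_1 = 6/5, a_2 = 3, so
  g(x) = 3*x^2 + 6*x/5 - 2.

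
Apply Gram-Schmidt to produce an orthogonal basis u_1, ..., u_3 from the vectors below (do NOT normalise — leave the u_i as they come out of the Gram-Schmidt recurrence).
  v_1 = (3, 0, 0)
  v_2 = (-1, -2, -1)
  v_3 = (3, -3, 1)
Orthogonal basis:
  u_1 = (3, 0, 0)
  u_2 = (0, -2, -1)
  u_3 = (0, -1, 2)

Apply the Gram-Schmidt recurrence
  u_1 = v_1
  u_i = v_i − Σ_{j<i} ((v_i · u_j) / (u_j · u_j)) · u_j.

Step by step this gives:
  u_1 = (3, 0, 0)
  u_2 = (0, -2, -1)
  u_3 = (0, -1, 2)

Orthogonality check:
  u_2 · u_1 = 0 (should be 0)
  u_3 · u_1 = 0 (should be 0)
  u_3 · u_2 = 0 (should be 0)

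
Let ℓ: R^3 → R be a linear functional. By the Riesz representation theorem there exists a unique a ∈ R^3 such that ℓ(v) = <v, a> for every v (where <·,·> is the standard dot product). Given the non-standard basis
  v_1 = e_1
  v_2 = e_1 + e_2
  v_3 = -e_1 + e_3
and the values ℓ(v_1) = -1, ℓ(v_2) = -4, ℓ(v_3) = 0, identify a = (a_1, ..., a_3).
a = (-1, -3, -1)

Write a = (a_1, ..., a_3) in the standard basis. For each basis vector v_i, ℓ(v_i) = <v_i, a> is a linear equation in the a_j's. Collect the n equations into a matrix system V a = ℓ, where row i of V is v_i (expressed in the standard basis). Since V is invertible (lower-triangular with 1s on the diagonal, up to permutation), solve by back-substitution:
  V =
[[1, 0, 0],
 [1, 1, 0],
 [-1, 0, 1]]
  V a = (-1, -4, 0)
Solving gives a = (-1, -3, -1).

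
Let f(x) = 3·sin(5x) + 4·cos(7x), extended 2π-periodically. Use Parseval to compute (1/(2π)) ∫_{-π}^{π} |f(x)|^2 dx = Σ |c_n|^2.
Σ |c_n|^2 = 25/2

Expand |f|^2 and use orthogonality of {sin(nx), cos(mx)} on [-π, π]:
  ∫_{-π}^{π} sin(nx)^2 dx = π, ∫ cos(mx)^2 dx = π, and cross terms integrate to 0.
So ∫_{-π}^{π} f(x)^2 dx = 3^2 · π + 4^2 · π = (9 + 16)π.
Divide by 2π: (9 + 16)/2 = 25/2.
By Parseval, this equals Σ |c_n|^2.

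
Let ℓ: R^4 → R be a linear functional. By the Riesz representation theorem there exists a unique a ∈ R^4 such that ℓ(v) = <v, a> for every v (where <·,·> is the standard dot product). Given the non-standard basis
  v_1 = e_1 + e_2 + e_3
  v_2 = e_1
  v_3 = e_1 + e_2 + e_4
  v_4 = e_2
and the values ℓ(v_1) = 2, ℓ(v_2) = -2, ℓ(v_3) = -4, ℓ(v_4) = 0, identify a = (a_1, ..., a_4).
a = (-2, 0, 4, -2)

Write a = (a_1, ..., a_4) in the standard basis. For each basis vector v_i, ℓ(v_i) = <v_i, a> is a linear equation in the a_j's. Collect the n equations into a matrix system V a = ℓ, where row i of V is v_i (expressed in the standard basis). Since V is invertible (lower-triangular with 1s on the diagonal, up to permutation), solve by back-substitution:
  V =
[[1, 1, 1, 0],
 [1, 0, 0, 0],
 [1, 1, 0, 1],
 [0, 1, 0, 0]]
  V a = (2, -2, -4, 0)
Solving gives a = (-2, 0, 4, -2).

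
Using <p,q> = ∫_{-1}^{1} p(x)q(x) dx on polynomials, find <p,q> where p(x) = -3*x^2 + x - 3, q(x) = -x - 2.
<p,q> = 46/3

Expand the product: p(x)·q(x) = 3*x^3 + 5*x^2 + x + 6.
∫_{-1}^{1} of each monomial x^k gives [2/(k+1) if k even, 0 if k odd]. Integrating term-by-term (or equivalently evaluating the antiderivative F(x) = 3*x^4/4 + 5*x^3/3 + x^2/2 + 6*x at the endpoints):
  F(1) − F(−1) = 107/12 − (-77/12) = 46/3.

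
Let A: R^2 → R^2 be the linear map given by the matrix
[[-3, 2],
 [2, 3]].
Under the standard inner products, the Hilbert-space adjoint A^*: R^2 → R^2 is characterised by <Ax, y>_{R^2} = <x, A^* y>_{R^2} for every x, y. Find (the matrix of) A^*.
A^* = A^T =
[[-3, 2],
 [2, 3]]

For real matrices with standard dot products, the defining identity <Ax, y> = <x, A^* y> gives (Ax)^T y = x^T (A^*) y, i.e. x^T A^T y = x^T (A^*) y. Since this holds for all x, y, we must have A^* = A^T. Therefore
A^* =
[[-3, 2],
 [2, 3]].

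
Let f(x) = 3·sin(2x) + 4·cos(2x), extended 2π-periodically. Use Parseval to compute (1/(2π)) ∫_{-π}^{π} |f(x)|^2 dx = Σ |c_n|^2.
Σ |c_n|^2 = 25/2

Expand |f|^2 and use orthogonality of {sin(nx), cos(mx)} on [-π, π]:
  ∫_{-π}^{π} sin(nx)^2 dx = π, ∫ cos(mx)^2 dx = π, and cross terms integrate to 0.
So ∫_{-π}^{π} f(x)^2 dx = 3^2 · π + 4^2 · π = (9 + 16)π.
Divide by 2π: (9 + 16)/2 = 25/2.
By Parseval, this equals Σ |c_n|^2.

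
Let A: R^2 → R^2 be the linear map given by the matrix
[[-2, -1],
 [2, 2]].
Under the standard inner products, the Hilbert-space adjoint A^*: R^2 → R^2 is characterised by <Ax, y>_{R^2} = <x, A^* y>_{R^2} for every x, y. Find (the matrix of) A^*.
A^* = A^T =
[[-2, 2],
 [-1, 2]]

For real matrices with standard dot products, the defining identity <Ax, y> = <x, A^* y> gives (Ax)^T y = x^T (A^*) y, i.e. x^T A^T y = x^T (A^*) y. Since this holds for all x, y, we must have A^* = A^T. Therefore
A^* =
[[-2, 2],
 [-1, 2]].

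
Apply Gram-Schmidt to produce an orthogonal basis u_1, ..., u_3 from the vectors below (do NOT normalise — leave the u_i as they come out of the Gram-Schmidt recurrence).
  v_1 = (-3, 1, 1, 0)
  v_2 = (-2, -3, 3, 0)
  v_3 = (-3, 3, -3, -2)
Orthogonal basis:
  u_1 = (-3, 1, 1, 0)
  u_2 = (-4/11, -39/11, 27/11, 0)
  u_3 = (-90/103, -105/103, -165/103, -2)

Apply the Gram-Schmidt recurrence
  u_1 = v_1
  u_i = v_i − Σ_{j<i} ((v_i · u_j) / (u_j · u_j)) · u_j.

Step by step this gives:
  u_1 = (-3, 1, 1, 0)
  u_2 = (-4/11, -39/11, 27/11, 0)
  u_3 = (-90/103, -105/103, -165/103, -2)

Orthogonality check:
  u_2 · u_1 = 0 (should be 0)
  u_3 · u_1 = 0 (should be 0)
  u_3 · u_2 = 0 (should be 0)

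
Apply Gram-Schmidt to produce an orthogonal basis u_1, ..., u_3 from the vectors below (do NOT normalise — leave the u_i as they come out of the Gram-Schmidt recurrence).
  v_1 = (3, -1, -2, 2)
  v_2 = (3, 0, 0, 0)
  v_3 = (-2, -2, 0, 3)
Orthogonal basis:
  u_1 = (3, -1, -2, 2)
  u_2 = (3/2, 1/2, 1, -1)
  u_3 = (0, -10/9, 16/9, 11/9)

Apply the Gram-Schmidt recurrence
  u_1 = v_1
  u_i = v_i − Σ_{j<i} ((v_i · u_j) / (u_j · u_j)) · u_j.

Step by step this gives:
  u_1 = (3, -1, -2, 2)
  u_2 = (3/2, 1/2, 1, -1)
  u_3 = (0, -10/9, 16/9, 11/9)

Orthogonality check:
  u_2 · u_1 = 0 (should be 0)
  u_3 · u_1 = 0 (should be 0)
  u_3 · u_2 = 0 (should be 0)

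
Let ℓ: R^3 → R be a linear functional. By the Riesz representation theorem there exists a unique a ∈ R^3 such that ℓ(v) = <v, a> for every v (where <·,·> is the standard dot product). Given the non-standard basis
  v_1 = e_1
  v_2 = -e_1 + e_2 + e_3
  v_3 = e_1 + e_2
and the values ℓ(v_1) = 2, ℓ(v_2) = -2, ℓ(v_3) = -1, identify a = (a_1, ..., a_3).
a = (2, -3, 3)

Write a = (a_1, ..., a_3) in the standard basis. For each basis vector v_i, ℓ(v_i) = <v_i, a> is a linear equation in the a_j's. Collect the n equations into a matrix system V a = ℓ, where row i of V is v_i (expressed in the standard basis). Since V is invertible (lower-triangular with 1s on the diagonal, up to permutation), solve by back-substitution:
  V =
[[1, 0, 0],
 [-1, 1, 1],
 [1, 1, 0]]
  V a = (2, -2, -1)
Solving gives a = (2, -3, 3).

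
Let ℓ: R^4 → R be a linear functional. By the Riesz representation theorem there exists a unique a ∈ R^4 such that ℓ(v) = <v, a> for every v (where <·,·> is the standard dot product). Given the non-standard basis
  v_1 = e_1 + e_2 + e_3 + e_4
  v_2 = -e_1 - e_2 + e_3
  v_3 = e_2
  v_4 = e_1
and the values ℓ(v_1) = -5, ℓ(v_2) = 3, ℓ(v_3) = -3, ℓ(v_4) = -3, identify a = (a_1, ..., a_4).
a = (-3, -3, -3, 4)

Write a = (a_1, ..., a_4) in the standard basis. For each basis vector v_i, ℓ(v_i) = <v_i, a> is a linear equation in the a_j's. Collect the n equations into a matrix system V a = ℓ, where row i of V is v_i (expressed in the standard basis). Since V is invertible (lower-triangular with 1s on the diagonal, up to permutation), solve by back-substitution:
  V =
[[1, 1, 1, 1],
 [-1, -1, 1, 0],
 [0, 1, 0, 0],
 [1, 0, 0, 0]]
  V a = (-5, 3, -3, -3)
Solving gives a = (-3, -3, -3, 4).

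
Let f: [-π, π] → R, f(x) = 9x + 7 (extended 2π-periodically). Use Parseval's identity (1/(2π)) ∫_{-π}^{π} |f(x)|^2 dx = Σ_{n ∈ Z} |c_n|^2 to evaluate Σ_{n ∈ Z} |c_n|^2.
Σ |c_n|^2 = 27π^2 + 49

Expand and integrate term by term over [-π, π]:
  ∫ (9x)^2 dx = 81·(2π^3/3); ∫ 2·9·(7)·x dx = 0 (odd integrand); ∫ 7^2 dx = 49·2π.
So (1/(2π)) ∫_{-π}^{π} (9x + 7)^2 dx = 81π^2/3 + 49 = 27π^2 + 49.
Parseval ⇒ Σ |c_n|^2 = 27π^2 + 49.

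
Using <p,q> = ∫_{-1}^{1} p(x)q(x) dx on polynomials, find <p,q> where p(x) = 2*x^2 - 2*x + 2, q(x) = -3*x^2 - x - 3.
<p,q> = -316/15

Expand the product: p(x)·q(x) = -6*x^4 + 4*x^3 - 10*x^2 + 4*x - 6.
∫_{-1}^{1} of each monomial x^k gives [2/(k+1) if k even, 0 if k odd]. Integrating term-by-term (or equivalently evaluating the antiderivative F(x) = -6*x^5/5 + x^4 - 10*x^3/3 + 2*x^2 - 6*x at the endpoints):
  F(1) − F(−1) = -113/15 − (203/15) = -316/15.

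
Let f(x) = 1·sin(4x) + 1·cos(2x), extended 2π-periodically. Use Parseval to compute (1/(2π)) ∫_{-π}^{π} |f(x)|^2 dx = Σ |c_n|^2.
Σ |c_n|^2 = 1

Expand |f|^2 and use orthogonality of {sin(nx), cos(mx)} on [-π, π]:
  ∫_{-π}^{π} sin(nx)^2 dx = π, ∫ cos(mx)^2 dx = π, and cross terms integrate to 0.
So ∫_{-π}^{π} f(x)^2 dx = 1^2 · π + 1^2 · π = (1 + 1)π.
Divide by 2π: (1 + 1)/2 = 1.
By Parseval, this equals Σ |c_n|^2.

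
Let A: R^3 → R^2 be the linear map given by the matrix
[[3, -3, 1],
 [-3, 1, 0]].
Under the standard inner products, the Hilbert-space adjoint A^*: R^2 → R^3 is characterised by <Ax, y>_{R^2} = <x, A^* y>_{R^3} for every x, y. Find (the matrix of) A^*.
A^* = A^T =
[[3, -3],
 [-3, 1],
 [1, 0]]

For real matrices with standard dot products, the defining identity <Ax, y> = <x, A^* y> gives (Ax)^T y = x^T (A^*) y, i.e. x^T A^T y = x^T (A^*) y. Since this holds for all x, y, we must have A^* = A^T. Therefore
A^* =
[[3, -3],
 [-3, 1],
 [1, 0]].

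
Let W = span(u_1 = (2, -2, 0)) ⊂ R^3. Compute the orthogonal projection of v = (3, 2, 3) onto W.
proj_W(v) = (1/2, -1/2, 0)

Set up U = [u_1 | ... | u_1] ∈ R^(3×1). The projector onto W = col(U) is P = U (U^T U)^(-1) U^T.
Compute U^T U =
  [8],
and U^T v = (2).
Solve U^T U · c = U^T v for the coefficients: c = (1/4). The projection is proj_W(v) = U c.
Check: (v - proj_W(v)) · u_1 = 0  (should be 0).
Result: proj_W(v) = (1/2, -1/2, 0).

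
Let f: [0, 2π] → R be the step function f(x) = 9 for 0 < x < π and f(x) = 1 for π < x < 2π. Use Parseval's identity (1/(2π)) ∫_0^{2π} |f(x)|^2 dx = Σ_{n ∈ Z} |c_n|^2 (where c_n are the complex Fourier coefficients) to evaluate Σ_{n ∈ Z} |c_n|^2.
Σ |c_n|^2 = 41

Parseval equates the L^2 energy of f (normalised by 1/(2π)) with the ℓ^2 sum of its Fourier coefficients: (1/(2π)) ∫_0^{2π} |f|^2 = Σ |c_n|^2.
Compute the left side: (1/(2π)) [∫_0^π 9^2 dx + ∫_π^{2π} 1^2 dx] = (1/(2π)) · (81π + 1π) = (81 + 1)/2 = 41.
So Σ_{n ∈ Z} |c_n|^2 = 41.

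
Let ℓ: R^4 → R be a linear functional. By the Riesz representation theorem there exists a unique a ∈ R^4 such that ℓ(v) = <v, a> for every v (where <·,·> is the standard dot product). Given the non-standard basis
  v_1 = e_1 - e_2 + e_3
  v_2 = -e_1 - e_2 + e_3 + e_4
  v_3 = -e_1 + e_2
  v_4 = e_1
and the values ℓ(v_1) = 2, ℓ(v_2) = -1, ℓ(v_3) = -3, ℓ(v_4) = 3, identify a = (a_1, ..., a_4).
a = (3, 0, -1, 3)

Write a = (a_1, ..., a_4) in the standard basis. For each basis vector v_i, ℓ(v_i) = <v_i, a> is a linear equation in the a_j's. Collect the n equations into a matrix system V a = ℓ, where row i of V is v_i (expressed in the standard basis). Since V is invertible (lower-triangular with 1s on the diagonal, up to permutation), solve by back-substitution:
  V =
[[1, -1, 1, 0],
 [-1, -1, 1, 1],
 [-1, 1, 0, 0],
 [1, 0, 0, 0]]
  V a = (2, -1, -3, 3)
Solving gives a = (3, 0, -1, 3).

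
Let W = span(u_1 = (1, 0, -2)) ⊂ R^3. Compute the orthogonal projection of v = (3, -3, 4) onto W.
proj_W(v) = (-1, 0, 2)

Set up U = [u_1 | ... | u_1] ∈ R^(3×1). The projector onto W = col(U) is P = U (U^T U)^(-1) U^T.
Compute U^T U =
  [5],
and U^T v = (-5).
Solve U^T U · c = U^T v for the coefficients: c = (-1). The projection is proj_W(v) = U c.
Check: (v - proj_W(v)) · u_1 = 0  (should be 0).
Result: proj_W(v) = (-1, 0, 2).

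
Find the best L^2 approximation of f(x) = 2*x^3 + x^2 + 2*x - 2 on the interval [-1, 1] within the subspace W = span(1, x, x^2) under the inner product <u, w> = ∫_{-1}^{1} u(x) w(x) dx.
g(x) = x^2 + 16*x/5 - 2

The best approximation g ∈ W is the orthogonal projection of f onto W. Writing g = a_0 + a_1 x + a_2 x^2, the coefficients solve the normal equations G · a = b where
  G_{ij} = <φ_i, φ_j> and b_i = <f, φ_i>, with φ_0 = 1, φ_1 = x, φ_2 = x^2.
G =
  [2, 0, 2/3]
  [0, 2/3, 0]
  [2/3, 0, 2/5],
b = (-10/3, 32/15, -14/15).
Solving gives a_0 = -2, a_1 = 16/5, a_2 = 1, so
  g(x) = x^2 + 16*x/5 - 2.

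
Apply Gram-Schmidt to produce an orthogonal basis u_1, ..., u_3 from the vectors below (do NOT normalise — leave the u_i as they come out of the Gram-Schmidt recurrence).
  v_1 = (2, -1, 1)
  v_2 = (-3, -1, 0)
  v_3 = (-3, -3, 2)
Orthogonal basis:
  u_1 = (2, -1, 1)
  u_2 = (-4/3, -11/6, 5/6)
  u_3 = (-4/35, 12/35, 4/7)

Apply the Gram-Schmidt recurrence
  u_1 = v_1
  u_i = v_i − Σ_{j<i} ((v_i · u_j) / (u_j · u_j)) · u_j.

Step by step this gives:
  u_1 = (2, -1, 1)
  u_2 = (-4/3, -11/6, 5/6)
  u_3 = (-4/35, 12/35, 4/7)

Orthogonality check:
  u_2 · u_1 = 0 (should be 0)
  u_3 · u_1 = 0 (should be 0)
  u_3 · u_2 = 0 (should be 0)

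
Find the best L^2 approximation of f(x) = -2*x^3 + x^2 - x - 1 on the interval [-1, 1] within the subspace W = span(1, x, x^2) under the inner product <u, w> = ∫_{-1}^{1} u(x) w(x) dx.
g(x) = x^2 - 11*x/5 - 1

The best approximation g ∈ W is the orthogonal projection of f onto W. Writing g = a_0 + a_1 x + a_2 x^2, the coefficients solve the normal equations G · a = b where
  G_{ij} = <φ_i, φ_j> and b_i = <f, φ_i>, with φ_0 = 1, φ_1 = x, φ_2 = x^2.
G =
  [2, 0, 2/3]
  [0, 2/3, 0]
  [2/3, 0, 2/5],
b = (-4/3, -22/15, -4/15).
Solving gives a_0 = -1, a_1 = -11/5, a_2 = 1, so
  g(x) = x^2 - 11*x/5 - 1.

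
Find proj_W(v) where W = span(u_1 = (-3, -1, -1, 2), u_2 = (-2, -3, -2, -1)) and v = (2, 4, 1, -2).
proj_W(v) = (28/9, 7/3, 16/9, -7/9)

Set up U = [u_1 | ... | u_2] ∈ R^(4×2). The projector onto W = col(U) is P = U (U^T U)^(-1) U^T.
Compute U^T U =
  [15, 9]
  [9, 18],
and U^T v = (-15, -16).
Solve U^T U · c = U^T v for the coefficients: c = (-2/3, -5/9). The projection is proj_W(v) = U c.
Check: (v - proj_W(v)) · u_1 = 0  (should be 0).
Check: (v - proj_W(v)) · u_2 = 0  (should be 0).
Result: proj_W(v) = (28/9, 7/3, 16/9, -7/9).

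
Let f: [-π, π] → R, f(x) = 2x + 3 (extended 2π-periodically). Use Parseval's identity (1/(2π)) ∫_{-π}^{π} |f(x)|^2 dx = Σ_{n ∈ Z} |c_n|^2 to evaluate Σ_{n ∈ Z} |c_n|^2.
Σ |c_n|^2 = 4π^2/3 + 9

Expand and integrate term by term over [-π, π]:
  ∫ (2x)^2 dx = 4·(2π^3/3); ∫ 2·2·(3)·x dx = 0 (odd integrand); ∫ 3^2 dx = 9·2π.
So (1/(2π)) ∫_{-π}^{π} (2x + 3)^2 dx = 4π^2/3 + 9 = 4π^2/3 + 9.
Parseval ⇒ Σ |c_n|^2 = 4π^2/3 + 9.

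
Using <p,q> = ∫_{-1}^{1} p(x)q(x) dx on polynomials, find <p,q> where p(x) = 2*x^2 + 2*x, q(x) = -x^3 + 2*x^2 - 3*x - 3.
<p,q> = -36/5

Expand the product: p(x)·q(x) = -2*x^5 + 2*x^4 - 2*x^3 - 12*x^2 - 6*x.
∫_{-1}^{1} of each monomial x^k gives [2/(k+1) if k even, 0 if k odd]. Integrating term-by-term (or equivalently evaluating the antiderivative F(x) = -x^6/3 + 2*x^5/5 - x^4/2 - 4*x^3 - 3*x^2 at the endpoints):
  F(1) − F(−1) = -223/30 − (-7/30) = -36/5.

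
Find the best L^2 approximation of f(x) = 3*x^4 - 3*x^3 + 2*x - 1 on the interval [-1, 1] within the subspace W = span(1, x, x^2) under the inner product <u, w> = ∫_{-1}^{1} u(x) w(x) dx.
g(x) = 18*x^2/7 + x/5 - 44/35

The best approximation g ∈ W is the orthogonal projection of f onto W. Writing g = a_0 + a_1 x + a_2 x^2, the coefficients solve the normal equations G · a = b where
  G_{ij} = <φ_i, φ_j> and b_i = <f, φ_i>, with φ_0 = 1, φ_1 = x, φ_2 = x^2.
G =
  [2, 0, 2/3]
  [0, 2/3, 0]
  [2/3, 0, 2/5],
b = (-4/5, 2/15, 4/21).
Solving gives a_0 = -44/35, a_1 = 1/5, a_2 = 18/7, so
  g(x) = 18*x^2/7 + x/5 - 44/35.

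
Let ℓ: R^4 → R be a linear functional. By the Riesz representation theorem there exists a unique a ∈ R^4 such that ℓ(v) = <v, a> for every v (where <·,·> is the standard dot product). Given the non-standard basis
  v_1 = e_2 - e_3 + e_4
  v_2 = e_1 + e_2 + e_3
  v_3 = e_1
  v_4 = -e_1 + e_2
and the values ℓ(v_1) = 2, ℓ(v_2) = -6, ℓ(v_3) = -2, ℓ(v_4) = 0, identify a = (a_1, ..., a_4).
a = (-2, -2, -2, 2)

Write a = (a_1, ..., a_4) in the standard basis. For each basis vector v_i, ℓ(v_i) = <v_i, a> is a linear equation in the a_j's. Collect the n equations into a matrix system V a = ℓ, where row i of V is v_i (expressed in the standard basis). Since V is invertible (lower-triangular with 1s on the diagonal, up to permutation), solve by back-substitution:
  V =
[[0, 1, -1, 1],
 [1, 1, 1, 0],
 [1, 0, 0, 0],
 [-1, 1, 0, 0]]
  V a = (2, -6, -2, 0)
Solving gives a = (-2, -2, -2, 2).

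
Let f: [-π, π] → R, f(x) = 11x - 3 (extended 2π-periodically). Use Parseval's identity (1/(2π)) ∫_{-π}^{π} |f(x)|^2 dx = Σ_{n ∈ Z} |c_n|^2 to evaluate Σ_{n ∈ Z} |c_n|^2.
Σ |c_n|^2 = 121π^2/3 + 9

Expand and integrate term by term over [-π, π]:
  ∫ (11x)^2 dx = 121·(2π^3/3); ∫ 2·11·(-3)·x dx = 0 (odd integrand); ∫ (-3)^2 dx = 9·2π.
So (1/(2π)) ∫_{-π}^{π} (11x - 3)^2 dx = 121π^2/3 + 9 = 121π^2/3 + 9.
Parseval ⇒ Σ |c_n|^2 = 121π^2/3 + 9.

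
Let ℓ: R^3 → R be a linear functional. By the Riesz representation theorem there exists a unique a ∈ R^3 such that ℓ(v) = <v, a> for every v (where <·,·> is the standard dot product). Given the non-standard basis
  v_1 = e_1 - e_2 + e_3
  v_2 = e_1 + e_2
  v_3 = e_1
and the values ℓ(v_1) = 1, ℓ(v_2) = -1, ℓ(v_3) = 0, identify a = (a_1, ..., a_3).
a = (0, -1, 0)

Write a = (a_1, ..., a_3) in the standard basis. For each basis vector v_i, ℓ(v_i) = <v_i, a> is a linear equation in the a_j's. Collect the n equations into a matrix system V a = ℓ, where row i of V is v_i (expressed in the standard basis). Since V is invertible (lower-triangular with 1s on the diagonal, up to permutation), solve by back-substitution:
  V =
[[1, -1, 1],
 [1, 1, 0],
 [1, 0, 0]]
  V a = (1, -1, 0)
Solving gives a = (0, -1, 0).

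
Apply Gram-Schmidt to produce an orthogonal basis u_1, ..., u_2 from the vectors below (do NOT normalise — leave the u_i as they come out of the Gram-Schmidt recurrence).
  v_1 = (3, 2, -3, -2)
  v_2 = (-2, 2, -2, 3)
Orthogonal basis:
  u_1 = (3, 2, -3, -2)
  u_2 = (-23/13, 28/13, -29/13, 37/13)

Apply the Gram-Schmidt recurrence
  u_1 = v_1
  u_i = v_i − Σ_{j<i} ((v_i · u_j) / (u_j · u_j)) · u_j.

Step by step this gives:
  u_1 = (3, 2, -3, -2)
  u_2 = (-23/13, 28/13, -29/13, 37/13)

Orthogonality check:
  u_2 · u_1 = 0 (should be 0)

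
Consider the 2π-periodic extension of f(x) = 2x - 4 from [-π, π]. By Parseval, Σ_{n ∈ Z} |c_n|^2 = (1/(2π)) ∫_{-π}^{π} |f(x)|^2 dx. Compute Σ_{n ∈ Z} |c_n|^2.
Σ |c_n|^2 = 4π^2/3 + 16

Expand and integrate term by term over [-π, π]:
  ∫ (2x)^2 dx = 4·(2π^3/3); ∫ 2·2·(-4)·x dx = 0 (odd integrand); ∫ (-4)^2 dx = 16·2π.
So (1/(2π)) ∫_{-π}^{π} (2x - 4)^2 dx = 4π^2/3 + 16 = 4π^2/3 + 16.
Parseval ⇒ Σ |c_n|^2 = 4π^2/3 + 16.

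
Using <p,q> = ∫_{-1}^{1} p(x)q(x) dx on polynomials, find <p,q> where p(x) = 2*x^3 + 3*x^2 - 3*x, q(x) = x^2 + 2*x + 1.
<p,q> = 4/5

Expand the product: p(x)·q(x) = 2*x^5 + 7*x^4 + 5*x^3 - 3*x^2 - 3*x.
∫_{-1}^{1} of each monomial x^k gives [2/(k+1) if k even, 0 if k odd]. Integrating term-by-term (or equivalently evaluating the antiderivative F(x) = x^6/3 + 7*x^5/5 + 5*x^4/4 - x^3 - 3*x^2/2 at the endpoints):
  F(1) − F(−1) = 29/60 − (-19/60) = 4/5.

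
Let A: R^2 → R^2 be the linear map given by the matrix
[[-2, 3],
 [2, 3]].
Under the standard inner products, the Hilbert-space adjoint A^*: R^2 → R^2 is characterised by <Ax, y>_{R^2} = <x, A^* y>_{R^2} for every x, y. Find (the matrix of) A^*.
A^* = A^T =
[[-2, 2],
 [3, 3]]

For real matrices with standard dot products, the defining identity <Ax, y> = <x, A^* y> gives (Ax)^T y = x^T (A^*) y, i.e. x^T A^T y = x^T (A^*) y. Since this holds for all x, y, we must have A^* = A^T. Therefore
A^* =
[[-2, 2],
 [3, 3]].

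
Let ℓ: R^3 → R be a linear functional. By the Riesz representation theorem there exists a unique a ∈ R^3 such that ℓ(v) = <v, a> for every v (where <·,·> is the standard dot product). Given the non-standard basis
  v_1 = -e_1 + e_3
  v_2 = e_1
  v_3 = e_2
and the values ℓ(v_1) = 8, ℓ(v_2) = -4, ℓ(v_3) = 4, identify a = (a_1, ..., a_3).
a = (-4, 4, 4)

Write a = (a_1, ..., a_3) in the standard basis. For each basis vector v_i, ℓ(v_i) = <v_i, a> is a linear equation in the a_j's. Collect the n equations into a matrix system V a = ℓ, where row i of V is v_i (expressed in the standard basis). Since V is invertible (lower-triangular with 1s on the diagonal, up to permutation), solve by back-substitution:
  V =
[[-1, 0, 1],
 [1, 0, 0],
 [0, 1, 0]]
  V a = (8, -4, 4)
Solving gives a = (-4, 4, 4).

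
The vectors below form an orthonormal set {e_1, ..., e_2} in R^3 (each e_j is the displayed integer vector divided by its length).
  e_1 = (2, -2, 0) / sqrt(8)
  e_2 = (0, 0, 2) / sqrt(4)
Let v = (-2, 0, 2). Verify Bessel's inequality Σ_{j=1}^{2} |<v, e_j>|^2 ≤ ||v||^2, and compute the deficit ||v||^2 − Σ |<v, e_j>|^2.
Σ |<v, e_j>|^2 = 6; ||v||^2 = 8; deficit = 2

Write each e_j = u_j / sqrt(<u_j, u_j>) where u_j is the displayed integer vector. Then <v, e_j> = <v, u_j> / sqrt(<u_j, u_j>), so |<v, e_j>|^2 = <v, u_j>^2 / <u_j, u_j>.
Coefficients: <v, e_1> = -4/sqrt(8), <v, e_2> = 4/sqrt(4).
Square and sum: Σ |<v, e_j>|^2 = 6.
Compute ||v||^2 = v·v = 8.
Deficit = 8 − 6 = 2 ≥ 0, confirming Bessel's inequality. (The deficit equals ||v − Σ <v,e_j> e_j||^2, the squared distance from v to span{e_j}.)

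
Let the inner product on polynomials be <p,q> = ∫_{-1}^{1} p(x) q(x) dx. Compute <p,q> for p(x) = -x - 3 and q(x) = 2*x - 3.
<p,q> = 50/3

Expand the product: p(x)·q(x) = -2*x^2 - 3*x + 9.
∫_{-1}^{1} of each monomial x^k gives [2/(k+1) if k even, 0 if k odd]. Integrating term-by-term (or equivalently evaluating the antiderivative F(x) = -2*x^3/3 - 3*x^2/2 + 9*x at the endpoints):
  F(1) − F(−1) = 41/6 − (-59/6) = 50/3.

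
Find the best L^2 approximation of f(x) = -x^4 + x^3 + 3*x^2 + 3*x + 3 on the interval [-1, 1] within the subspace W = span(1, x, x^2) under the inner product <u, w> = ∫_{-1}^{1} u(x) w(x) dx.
g(x) = 15*x^2/7 + 18*x/5 + 108/35

The best approximation g ∈ W is the orthogonal projection of f onto W. Writing g = a_0 + a_1 x + a_2 x^2, the coefficients solve the normal equations G · a = b where
  G_{ij} = <φ_i, φ_j> and b_i = <f, φ_i>, with φ_0 = 1, φ_1 = x, φ_2 = x^2.
G =
  [2, 0, 2/3]
  [0, 2/3, 0]
  [2/3, 0, 2/5],
b = (38/5, 12/5, 102/35).
Solving gives a_0 = 108/35, a_1 = 18/5, a_2 = 15/7, so
  g(x) = 15*x^2/7 + 18*x/5 + 108/35.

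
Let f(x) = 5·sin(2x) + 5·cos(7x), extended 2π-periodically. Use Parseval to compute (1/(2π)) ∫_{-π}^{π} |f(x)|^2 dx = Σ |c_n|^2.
Σ |c_n|^2 = 25

Expand |f|^2 and use orthogonality of {sin(nx), cos(mx)} on [-π, π]:
  ∫_{-π}^{π} sin(nx)^2 dx = π, ∫ cos(mx)^2 dx = π, and cross terms integrate to 0.
So ∫_{-π}^{π} f(x)^2 dx = 5^2 · π + 5^2 · π = (25 + 25)π.
Divide by 2π: (25 + 25)/2 = 25.
By Parseval, this equals Σ |c_n|^2.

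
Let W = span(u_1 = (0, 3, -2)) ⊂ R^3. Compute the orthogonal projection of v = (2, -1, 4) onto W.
proj_W(v) = (0, -33/13, 22/13)

Set up U = [u_1 | ... | u_1] ∈ R^(3×1). The projector onto W = col(U) is P = U (U^T U)^(-1) U^T.
Compute U^T U =
  [13],
and U^T v = (-11).
Solve U^T U · c = U^T v for the coefficients: c = (-11/13). The projection is proj_W(v) = U c.
Check: (v - proj_W(v)) · u_1 = 0  (should be 0).
Result: proj_W(v) = (0, -33/13, 22/13).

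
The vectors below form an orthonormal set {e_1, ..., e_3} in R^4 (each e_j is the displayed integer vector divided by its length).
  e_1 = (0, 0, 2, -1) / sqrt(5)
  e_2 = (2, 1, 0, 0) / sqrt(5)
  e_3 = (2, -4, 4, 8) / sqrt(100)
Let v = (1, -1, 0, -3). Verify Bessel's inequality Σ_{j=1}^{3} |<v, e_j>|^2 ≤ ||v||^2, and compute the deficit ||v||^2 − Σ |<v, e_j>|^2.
Σ |<v, e_j>|^2 = 131/25; ||v||^2 = 11; deficit = 144/25

Write each e_j = u_j / sqrt(<u_j, u_j>) where u_j is the displayed integer vector. Then <v, e_j> = <v, u_j> / sqrt(<u_j, u_j>), so |<v, e_j>|^2 = <v, u_j>^2 / <u_j, u_j>.
Coefficients: <v, e_1> = 3/sqrt(5), <v, e_2> = 1/sqrt(5), <v, e_3> = -18/sqrt(100).
Square and sum: Σ |<v, e_j>|^2 = 131/25.
Compute ||v||^2 = v·v = 11.
Deficit = 11 − 131/25 = 144/25 ≥ 0, confirming Bessel's inequality. (The deficit equals ||v − Σ <v,e_j> e_j||^2, the squared distance from v to span{e_j}.)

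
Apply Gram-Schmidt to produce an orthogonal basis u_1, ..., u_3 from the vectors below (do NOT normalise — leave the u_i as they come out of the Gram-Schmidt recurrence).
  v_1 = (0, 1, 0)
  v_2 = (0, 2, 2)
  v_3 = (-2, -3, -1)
Orthogonal basis:
  u_1 = (0, 1, 0)
  u_2 = (0, 0, 2)
  u_3 = (-2, 0, 0)

Apply the Gram-Schmidt recurrence
  u_1 = v_1
  u_i = v_i − Σ_{j<i} ((v_i · u_j) / (u_j · u_j)) · u_j.

Step by step this gives:
  u_1 = (0, 1, 0)
  u_2 = (0, 0, 2)
  u_3 = (-2, 0, 0)

Orthogonality check:
  u_2 · u_1 = 0 (should be 0)
  u_3 · u_1 = 0 (should be 0)
  u_3 · u_2 = 0 (should be 0)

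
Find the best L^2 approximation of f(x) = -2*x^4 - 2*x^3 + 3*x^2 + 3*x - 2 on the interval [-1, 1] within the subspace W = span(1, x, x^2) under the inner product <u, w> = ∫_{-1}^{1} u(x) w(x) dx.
g(x) = 9*x^2/7 + 9*x/5 - 64/35

The best approximation g ∈ W is the orthogonal projection of f onto W. Writing g = a_0 + a_1 x + a_2 x^2, the coefficients solve the normal equations G · a = b where
  G_{ij} = <φ_i, φ_j> and b_i = <f, φ_i>, with φ_0 = 1, φ_1 = x, φ_2 = x^2.
G =
  [2, 0, 2/3]
  [0, 2/3, 0]
  [2/3, 0, 2/5],
b = (-14/5, 6/5, -74/105).
Solving gives a_0 = -64/35, a_1 = 9/5, a_2 = 9/7, so
  g(x) = 9*x^2/7 + 9*x/5 - 64/35.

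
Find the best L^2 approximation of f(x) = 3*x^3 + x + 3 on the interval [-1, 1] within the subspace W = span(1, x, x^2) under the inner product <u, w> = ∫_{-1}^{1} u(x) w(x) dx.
g(x) = 14*x/5 + 3

The best approximation g ∈ W is the orthogonal projection of f onto W. Writing g = a_0 + a_1 x + a_2 x^2, the coefficients solve the normal equations G · a = b where
  G_{ij} = <φ_i, φ_j> and b_i = <f, φ_i>, with φ_0 = 1, φ_1 = x, φ_2 = x^2.
G =
  [2, 0, 2/3]
  [0, 2/3, 0]
  [2/3, 0, 2/5],
b = (6, 28/15, 2).
Solving gives a_0 = 3, a_1 = 14/5, a_2 = 0, so
  g(x) = 14*x/5 + 3.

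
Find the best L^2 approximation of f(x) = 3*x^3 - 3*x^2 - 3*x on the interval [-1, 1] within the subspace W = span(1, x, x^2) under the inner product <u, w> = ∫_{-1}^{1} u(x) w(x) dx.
g(x) = -3*x^2 - 6*x/5

The best approximation g ∈ W is the orthogonal projection of f onto W. Writing g = a_0 + a_1 x + a_2 x^2, the coefficients solve the normal equations G · a = b where
  G_{ij} = <φ_i, φ_j> and b_i = <f, φ_i>, with φ_0 = 1, φ_1 = x, φ_2 = x^2.
G =
  [2, 0, 2/3]
  [0, 2/3, 0]
  [2/3, 0, 2/5],
b = (-2, -4/5, -6/5).
Solving gives a_0 = 0, a_1 = -6/5, a_2 = -3, so
  g(x) = -3*x^2 - 6*x/5.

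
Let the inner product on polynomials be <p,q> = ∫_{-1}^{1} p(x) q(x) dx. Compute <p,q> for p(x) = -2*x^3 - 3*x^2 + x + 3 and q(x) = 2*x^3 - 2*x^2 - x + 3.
<p,q> = 214/21

Expand the product: p(x)·q(x) = -4*x^6 - 2*x^5 + 10*x^4 + x^3 - 16*x^2 + 9.
∫_{-1}^{1} of each monomial x^k gives [2/(k+1) if k even, 0 if k odd]. Integrating term-by-term (or equivalently evaluating the antiderivative F(x) = -4*x^7/7 - x^6/3 + 2*x^5 + x^4/4 - 16*x^3/3 + 9*x at the endpoints):
  F(1) − F(−1) = 421/84 − (-145/28) = 214/21.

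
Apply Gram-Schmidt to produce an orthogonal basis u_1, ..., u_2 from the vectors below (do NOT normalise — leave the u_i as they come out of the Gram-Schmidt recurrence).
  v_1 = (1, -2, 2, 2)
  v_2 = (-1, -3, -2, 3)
Orthogonal basis:
  u_1 = (1, -2, 2, 2)
  u_2 = (-20/13, -25/13, -40/13, 25/13)

Apply the Gram-Schmidt recurrence
  u_1 = v_1
  u_i = v_i − Σ_{j<i} ((v_i · u_j) / (u_j · u_j)) · u_j.

Step by step this gives:
  u_1 = (1, -2, 2, 2)
  u_2 = (-20/13, -25/13, -40/13, 25/13)

Orthogonality check:
  u_2 · u_1 = 0 (should be 0)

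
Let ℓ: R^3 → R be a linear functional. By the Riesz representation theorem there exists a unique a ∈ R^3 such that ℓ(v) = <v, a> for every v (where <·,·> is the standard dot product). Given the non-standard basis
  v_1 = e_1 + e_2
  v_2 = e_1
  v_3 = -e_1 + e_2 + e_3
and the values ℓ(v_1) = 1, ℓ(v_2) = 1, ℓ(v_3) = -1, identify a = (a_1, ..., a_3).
a = (1, 0, 0)

Write a = (a_1, ..., a_3) in the standard basis. For each basis vector v_i, ℓ(v_i) = <v_i, a> is a linear equation in the a_j's. Collect the n equations into a matrix system V a = ℓ, where row i of V is v_i (expressed in the standard basis). Since V is invertible (lower-triangular with 1s on the diagonal, up to permutation), solve by back-substitution:
  V =
[[1, 1, 0],
 [1, 0, 0],
 [-1, 1, 1]]
  V a = (1, 1, -1)
Solving gives a = (1, 0, 0).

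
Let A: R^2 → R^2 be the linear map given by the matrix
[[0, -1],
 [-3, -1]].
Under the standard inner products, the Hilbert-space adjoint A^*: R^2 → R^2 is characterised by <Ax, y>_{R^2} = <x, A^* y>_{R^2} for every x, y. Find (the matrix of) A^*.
A^* = A^T =
[[0, -3],
 [-1, -1]]

For real matrices with standard dot products, the defining identity <Ax, y> = <x, A^* y> gives (Ax)^T y = x^T (A^*) y, i.e. x^T A^T y = x^T (A^*) y. Since this holds for all x, y, we must have A^* = A^T. Therefore
A^* =
[[0, -3],
 [-1, -1]].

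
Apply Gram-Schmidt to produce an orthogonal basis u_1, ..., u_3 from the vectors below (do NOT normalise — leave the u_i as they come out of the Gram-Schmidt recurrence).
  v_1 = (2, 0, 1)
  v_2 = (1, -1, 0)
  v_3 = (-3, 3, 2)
Orthogonal basis:
  u_1 = (2, 0, 1)
  u_2 = (1/5, -1, -2/5)
  u_3 = (-2/3, -2/3, 4/3)

Apply the Gram-Schmidt recurrence
  u_1 = v_1
  u_i = v_i − Σ_{j<i} ((v_i · u_j) / (u_j · u_j)) · u_j.

Step by step this gives:
  u_1 = (2, 0, 1)
  u_2 = (1/5, -1, -2/5)
  u_3 = (-2/3, -2/3, 4/3)

Orthogonality check:
  u_2 · u_1 = 0 (should be 0)
  u_3 · u_1 = 0 (should be 0)
  u_3 · u_2 = 0 (should be 0)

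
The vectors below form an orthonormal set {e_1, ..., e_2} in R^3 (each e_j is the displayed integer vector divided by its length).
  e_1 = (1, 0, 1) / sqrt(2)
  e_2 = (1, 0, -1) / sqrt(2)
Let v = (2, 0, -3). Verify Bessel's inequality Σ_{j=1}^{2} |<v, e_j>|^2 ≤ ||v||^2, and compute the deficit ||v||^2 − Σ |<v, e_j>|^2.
Σ |<v, e_j>|^2 = 13; ||v||^2 = 13; deficit = 0

Write each e_j = u_j / sqrt(<u_j, u_j>) where u_j is the displayed integer vector. Then <v, e_j> = <v, u_j> / sqrt(<u_j, u_j>), so |<v, e_j>|^2 = <v, u_j>^2 / <u_j, u_j>.
Coefficients: <v, e_1> = -1/sqrt(2), <v, e_2> = 5/sqrt(2).
Square and sum: Σ |<v, e_j>|^2 = 13.
Compute ||v||^2 = v·v = 13.
Deficit = 13 − 13 = 0 ≥ 0, confirming Bessel's inequality. (The deficit equals ||v − Σ <v,e_j> e_j||^2, the squared distance from v to span{e_j}.)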